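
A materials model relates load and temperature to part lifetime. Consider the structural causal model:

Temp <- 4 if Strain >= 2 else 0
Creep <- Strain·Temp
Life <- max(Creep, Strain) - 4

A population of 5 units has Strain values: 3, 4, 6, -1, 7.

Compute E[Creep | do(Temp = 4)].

15.2

Under do(Temp=4), Temp's equation is replaced by Temp=4 for every unit. Per-unit Creep: 12, 16, 24, -4, 28. Mean = 15.2.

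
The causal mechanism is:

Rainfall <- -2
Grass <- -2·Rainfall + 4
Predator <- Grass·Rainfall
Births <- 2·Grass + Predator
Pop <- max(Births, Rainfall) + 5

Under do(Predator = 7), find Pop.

28

do(Predator=7) replaces the equation Predator <- Grass·Rainfall with the constant Predator = 7.
Grass = -2·Rainfall + 4  [with Rainfall=-2]  = 8
Births = 2·Grass + Predator  [with Grass=8, Predator=7]  = 23
Pop = max(Births, Rainfall) + 5  [with Births=23, Rainfall=-2]  = 28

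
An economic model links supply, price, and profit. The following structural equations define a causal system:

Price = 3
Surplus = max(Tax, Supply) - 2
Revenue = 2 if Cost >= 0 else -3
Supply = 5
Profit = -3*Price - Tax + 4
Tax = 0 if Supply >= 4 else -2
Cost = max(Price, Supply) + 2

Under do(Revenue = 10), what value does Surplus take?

3

The intervention breaks the incoming arrows to Revenue: Revenue = 2 if Cost >= 0 else -3 no longer applies, and Revenue = 10.
No directed path runs from Revenue to Surplus, so Surplus keeps its natural value.
Tax = 0 if Supply >= 4 else -2  [with Supply=5]  = 0
Surplus = max(Tax, Supply) - 2  [with Tax=0, Supply=5]  = 3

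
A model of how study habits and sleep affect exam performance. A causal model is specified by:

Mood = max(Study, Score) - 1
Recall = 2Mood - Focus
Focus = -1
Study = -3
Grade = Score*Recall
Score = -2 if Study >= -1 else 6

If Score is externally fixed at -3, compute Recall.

do(Score=-3) replaces the equation Score = -2 if Study >= -1 else 6 with the constant Score = -3.
Mood = max(Study, Score) - 1  [with Study=-3, Score=-3]  = -4
Recall = 2Mood - Focus  [with Mood=-4, Focus=-1]  = -7

-7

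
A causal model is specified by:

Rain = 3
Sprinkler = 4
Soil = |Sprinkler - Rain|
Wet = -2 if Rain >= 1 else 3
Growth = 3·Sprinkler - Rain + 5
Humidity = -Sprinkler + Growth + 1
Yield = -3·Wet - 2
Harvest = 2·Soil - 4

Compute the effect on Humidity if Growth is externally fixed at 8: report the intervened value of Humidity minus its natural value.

-6

The intervention breaks the incoming arrows to Growth: Growth = 3·Sprinkler - Rain + 5 no longer applies, and Growth = 8.
Humidity = -Sprinkler + Growth + 1  [with Sprinkler=4, Growth=8]  = 5
Without intervention: Growth = 3·Sprinkler - Rain + 5  [with Sprinkler=4, Rain=3]  = 14; Humidity = -Sprinkler + Growth + 1  [with Sprinkler=4, Growth=14]  = 11.
Change = 5 − 11 = -6.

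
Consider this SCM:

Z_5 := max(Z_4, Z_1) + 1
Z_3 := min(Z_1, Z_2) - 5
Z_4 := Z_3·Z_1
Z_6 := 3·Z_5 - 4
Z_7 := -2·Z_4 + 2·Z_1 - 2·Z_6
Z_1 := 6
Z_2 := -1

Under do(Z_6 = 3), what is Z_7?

78

Intervening sets Z_6 = 3 and removes its equation (Z_6 := 3·Z_5 - 4).
Z_3 = min(Z_1, Z_2) - 5  [with Z_1=6, Z_2=-1]  = -6
Z_4 = Z_3·Z_1  [with Z_3=-6, Z_1=6]  = -36
Z_7 = -2·Z_4 + 2·Z_1 - 2·Z_6  [with Z_4=-36, Z_1=6, Z_6=3]  = 78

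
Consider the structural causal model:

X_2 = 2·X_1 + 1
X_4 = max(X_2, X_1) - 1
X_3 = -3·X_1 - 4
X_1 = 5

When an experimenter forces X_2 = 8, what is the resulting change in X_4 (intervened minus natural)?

Under do(X_2=8), the mechanism X_2 = 2·X_1 + 1 is discarded; X_2 is fixed at 8.
X_4 = max(X_2, X_1) - 1  [with X_2=8, X_1=5]  = 7
Without intervention: X_2 = 2·X_1 + 1  [with X_1=5]  = 11; X_4 = max(X_2, X_1) - 1  [with X_2=11, X_1=5]  = 10.
Change = 7 − 10 = -3.

-3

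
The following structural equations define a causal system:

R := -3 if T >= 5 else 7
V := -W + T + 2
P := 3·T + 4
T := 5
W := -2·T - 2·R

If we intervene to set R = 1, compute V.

19

do(R=1) replaces the equation R := -3 if T >= 5 else 7 with the constant R = 1.
W = -2·T - 2·R  [with T=5, R=1]  = -12
V = -W + T + 2  [with W=-12, T=5]  = 19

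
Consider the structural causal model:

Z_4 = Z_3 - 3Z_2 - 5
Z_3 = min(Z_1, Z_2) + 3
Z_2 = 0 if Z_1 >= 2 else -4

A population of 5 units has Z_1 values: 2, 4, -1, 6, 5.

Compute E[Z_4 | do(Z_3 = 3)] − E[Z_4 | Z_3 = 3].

2.4

do(Z_3=3) breaks Z_3's dependence on Z_1. With Z_3=3 fixed, Z_4 across the units is -2, -2, 10, -2, -2, mean 0.4.
E[Z_4|Z_3=3] averages over only the 4 units with Z_3=3 (Z_1 = 2, 4, 6, 5): Z_4 = -2, -2, -2, -2, mean -2.
Difference = 0.4 − (-2) = 2.4.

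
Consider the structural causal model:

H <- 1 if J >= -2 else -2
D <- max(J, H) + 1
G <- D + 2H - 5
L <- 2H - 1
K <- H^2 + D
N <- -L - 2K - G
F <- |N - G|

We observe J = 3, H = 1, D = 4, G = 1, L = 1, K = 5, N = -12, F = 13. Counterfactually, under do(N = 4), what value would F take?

do(N=4) replaces the equation N <- -L - 2K - G with the constant N = 4.
H = 1 if J >= -2 else -2  [with J=3]  = 1
D = max(J, H) + 1  [with J=3, H=1]  = 4
G = D + 2H - 5  [with D=4, H=1]  = 1
F = |N - G|  [with N=4, G=1]  = 3

3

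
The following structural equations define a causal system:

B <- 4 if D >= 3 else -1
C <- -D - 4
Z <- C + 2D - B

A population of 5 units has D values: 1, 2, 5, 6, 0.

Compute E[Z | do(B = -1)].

-0.2

Under do(B=-1), B's equation is replaced by B=-1 for every unit. Per-unit Z: -2, -1, 2, 3, -3. Mean = -0.2.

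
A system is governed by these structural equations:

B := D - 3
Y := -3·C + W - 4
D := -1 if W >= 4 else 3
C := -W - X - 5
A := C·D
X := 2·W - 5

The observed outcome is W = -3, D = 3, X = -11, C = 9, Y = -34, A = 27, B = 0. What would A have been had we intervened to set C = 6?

18

Under do(C=6), the mechanism C := -W - X - 5 is discarded; C is fixed at 6.
D = -1 if W >= 4 else 3  [with W=-3]  = 3
A = C·D  [with C=6, D=3]  = 18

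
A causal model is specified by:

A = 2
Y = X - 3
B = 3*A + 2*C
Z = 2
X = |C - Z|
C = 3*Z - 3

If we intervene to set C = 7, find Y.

2

The intervention breaks the incoming arrows to C: C = 3*Z - 3 no longer applies, and C = 7.
X = |C - Z|  [with C=7, Z=2]  = 5
Y = X - 3  [with X=5]  = 2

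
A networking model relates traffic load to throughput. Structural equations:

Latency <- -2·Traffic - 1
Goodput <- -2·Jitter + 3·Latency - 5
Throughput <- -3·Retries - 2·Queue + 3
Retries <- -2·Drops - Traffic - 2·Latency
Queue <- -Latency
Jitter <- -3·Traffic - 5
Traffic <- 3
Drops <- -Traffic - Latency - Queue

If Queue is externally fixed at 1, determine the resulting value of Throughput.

-14

The intervention breaks the incoming arrows to Queue: Queue <- -Latency no longer applies, and Queue = 1.
Latency = -2·Traffic - 1  [with Traffic=3]  = -7
Drops = -Traffic - Latency - Queue  [with Traffic=3, Latency=-7, Queue=1]  = 3
Retries = -2·Drops - Traffic - 2·Latency  [with Drops=3, Traffic=3, Latency=-7]  = 5
Throughput = -3·Retries - 2·Queue + 3  [with Retries=5, Queue=1]  = -14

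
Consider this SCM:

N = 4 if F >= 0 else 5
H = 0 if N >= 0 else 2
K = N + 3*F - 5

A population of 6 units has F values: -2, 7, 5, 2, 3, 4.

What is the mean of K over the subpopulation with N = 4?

11.6

Observing N=4 restricts to units where N's equation naturally yields 4: F ∈ {7, 5, 2, 3, 4}. In that subpopulation K = 20, 14, 5, 8, 11, mean 11.6.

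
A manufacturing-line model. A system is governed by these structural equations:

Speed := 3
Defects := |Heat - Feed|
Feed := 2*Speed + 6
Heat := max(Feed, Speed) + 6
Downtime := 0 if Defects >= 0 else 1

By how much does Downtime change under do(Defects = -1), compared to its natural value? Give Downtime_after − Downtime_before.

1

Intervening sets Defects = -1 and removes its equation (Defects := |Heat - Feed|).
Downtime = 0 if Defects >= 0 else 1  [with Defects=-1]  = 1
Without intervention: Feed = 2*Speed + 6  [with Speed=3]  = 12; Heat = max(Feed, Speed) + 6  [with Feed=12, Speed=3]  = 18; Defects = |Heat - Feed|  [with Heat=18, Feed=12]  = 6; Downtime = 0 if Defects >= 0 else 1  [with Defects=6]  = 0.
Change = 1 − 0 = 1.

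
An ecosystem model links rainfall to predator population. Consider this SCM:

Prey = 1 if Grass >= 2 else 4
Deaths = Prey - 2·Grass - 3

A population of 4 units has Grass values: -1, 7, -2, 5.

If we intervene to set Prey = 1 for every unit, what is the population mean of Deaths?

do(Prey=1) breaks Prey's dependence on Grass. With Prey=1 fixed, Deaths across the units is 0, -16, 2, -12, mean -6.5.

-6.5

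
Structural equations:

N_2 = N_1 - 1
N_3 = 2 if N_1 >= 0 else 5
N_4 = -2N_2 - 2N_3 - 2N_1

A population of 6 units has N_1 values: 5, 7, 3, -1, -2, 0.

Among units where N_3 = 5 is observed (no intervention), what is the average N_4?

Conditioning on N_3=5 selects the 2 unit(s) with N_1 ∈ {-1, -2}. Their N_4 values: -4, 0. Mean = -2.

-2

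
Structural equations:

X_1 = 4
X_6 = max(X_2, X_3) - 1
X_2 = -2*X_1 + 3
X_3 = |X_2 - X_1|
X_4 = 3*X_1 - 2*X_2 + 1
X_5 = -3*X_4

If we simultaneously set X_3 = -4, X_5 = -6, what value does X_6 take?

-5

Setting X_3 = -4, X_5 = -6 by intervention discards those variables' equations.
X_2 = -2*X_1 + 3  [with X_1=4]  = -5
X_6 = max(X_2, X_3) - 1  [with X_2=-5, X_3=-4]  = -5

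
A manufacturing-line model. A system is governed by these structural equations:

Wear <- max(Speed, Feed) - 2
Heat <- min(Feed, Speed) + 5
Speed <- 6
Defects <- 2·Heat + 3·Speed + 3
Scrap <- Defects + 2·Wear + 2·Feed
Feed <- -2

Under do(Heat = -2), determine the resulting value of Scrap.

The intervention breaks the incoming arrows to Heat: Heat <- min(Feed, Speed) + 5 no longer applies, and Heat = -2.
Wear = max(Speed, Feed) - 2  [with Speed=6, Feed=-2]  = 4
Defects = 2·Heat + 3·Speed + 3  [with Heat=-2, Speed=6]  = 17
Scrap = Defects + 2·Wear + 2·Feed  [with Defects=17, Wear=4, Feed=-2]  = 21

21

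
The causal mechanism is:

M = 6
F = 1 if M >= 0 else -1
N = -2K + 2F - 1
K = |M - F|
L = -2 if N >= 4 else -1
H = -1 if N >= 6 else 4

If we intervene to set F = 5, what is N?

Under do(F=5), the mechanism F = 1 if M >= 0 else -1 is discarded; F is fixed at 5.
K = |M - F|  [with M=6, F=5]  = 1
N = -2K + 2F - 1  [with K=1, F=5]  = 7

7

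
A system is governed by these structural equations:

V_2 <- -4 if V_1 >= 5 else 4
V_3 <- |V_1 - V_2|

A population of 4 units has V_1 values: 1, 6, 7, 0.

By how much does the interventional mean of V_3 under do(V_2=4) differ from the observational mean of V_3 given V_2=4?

-0.5

do(V_2=4) breaks V_2's dependence on V_1. With V_2=4 fixed, V_3 across the units is 3, 2, 3, 4, mean 3.
E[V_3|V_2=4] averages over only the 2 units with V_2=4 (V_1 = 1, 0): V_3 = 3, 4, mean 3.5.
Difference = 3 − 3.5 = -0.5.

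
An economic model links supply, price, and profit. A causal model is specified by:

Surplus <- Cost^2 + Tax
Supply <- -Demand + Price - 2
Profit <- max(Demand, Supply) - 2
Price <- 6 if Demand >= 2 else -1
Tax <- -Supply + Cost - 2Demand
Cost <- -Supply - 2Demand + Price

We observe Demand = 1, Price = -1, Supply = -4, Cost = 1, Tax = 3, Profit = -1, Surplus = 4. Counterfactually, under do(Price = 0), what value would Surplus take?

3

Under do(Price=0), the mechanism Price <- 6 if Demand >= 2 else -1 is discarded; Price is fixed at 0.
Supply = -Demand + Price - 2  [with Demand=1, Price=0]  = -3
Cost = -Supply - 2Demand + Price  [with Supply=-3, Demand=1, Price=0]  = 1
Tax = -Supply + Cost - 2Demand  [with Supply=-3, Cost=1, Demand=1]  = 2
Surplus = Cost^2 + Tax  [with Cost=1, Tax=2]  = 3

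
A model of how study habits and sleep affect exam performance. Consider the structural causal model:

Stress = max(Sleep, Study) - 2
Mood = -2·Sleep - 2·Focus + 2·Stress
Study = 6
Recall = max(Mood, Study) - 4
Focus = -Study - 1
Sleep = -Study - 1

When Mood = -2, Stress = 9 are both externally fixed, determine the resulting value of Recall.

2

The joint intervention fixes Mood = -2, Stress = 9, removing each variable's own equation.
Recall = max(Mood, Study) - 4  [with Mood=-2, Study=6]  = 2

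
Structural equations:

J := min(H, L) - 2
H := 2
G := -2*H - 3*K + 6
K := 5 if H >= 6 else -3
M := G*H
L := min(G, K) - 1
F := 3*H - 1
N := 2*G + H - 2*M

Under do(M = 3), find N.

18

The intervention breaks the incoming arrows to M: M := G*H no longer applies, and M = 3.
K = 5 if H >= 6 else -3  [with H=2]  = -3
G = -2*H - 3*K + 6  [with H=2, K=-3]  = 11
N = 2*G + H - 2*M  [with G=11, H=2, M=3]  = 18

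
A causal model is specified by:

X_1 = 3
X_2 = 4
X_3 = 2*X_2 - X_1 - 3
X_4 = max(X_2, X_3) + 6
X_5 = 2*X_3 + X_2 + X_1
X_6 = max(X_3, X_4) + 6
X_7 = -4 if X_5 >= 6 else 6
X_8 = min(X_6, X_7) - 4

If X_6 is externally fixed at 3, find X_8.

Intervening sets X_6 = 3 and removes its equation (X_6 = max(X_3, X_4) + 6).
X_3 = 2*X_2 - X_1 - 3  [with X_2=4, X_1=3]  = 2
X_5 = 2*X_3 + X_2 + X_1  [with X_3=2, X_2=4, X_1=3]  = 11
X_7 = -4 if X_5 >= 6 else 6  [with X_5=11]  = -4
X_8 = min(X_6, X_7) - 4  [with X_6=3, X_7=-4]  = -8

-8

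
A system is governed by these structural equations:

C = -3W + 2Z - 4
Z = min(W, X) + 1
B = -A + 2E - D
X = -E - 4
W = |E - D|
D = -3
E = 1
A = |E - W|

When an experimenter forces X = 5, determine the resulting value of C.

-6

Intervening sets X = 5 and removes its equation (X = -E - 4).
W = |E - D|  [with E=1, D=-3]  = 4
Z = min(W, X) + 1  [with W=4, X=5]  = 5
C = -3W + 2Z - 4  [with W=4, Z=5]  = -6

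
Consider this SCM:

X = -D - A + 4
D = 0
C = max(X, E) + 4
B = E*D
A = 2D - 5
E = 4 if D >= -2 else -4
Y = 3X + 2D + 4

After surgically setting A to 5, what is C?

8

Under do(A=5), the mechanism A = 2D - 5 is discarded; A is fixed at 5.
E = 4 if D >= -2 else -4  [with D=0]  = 4
X = -D - A + 4  [with D=0, A=5]  = -1
C = max(X, E) + 4  [with X=-1, E=4]  = 8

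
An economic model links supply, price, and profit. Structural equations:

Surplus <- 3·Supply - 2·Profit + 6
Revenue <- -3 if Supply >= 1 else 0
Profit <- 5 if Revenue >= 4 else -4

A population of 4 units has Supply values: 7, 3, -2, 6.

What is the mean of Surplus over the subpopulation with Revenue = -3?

30

Conditioning on Revenue=-3 selects the 3 unit(s) with Supply ∈ {7, 3, 6}. Their Surplus values: 35, 23, 32. Mean = 30.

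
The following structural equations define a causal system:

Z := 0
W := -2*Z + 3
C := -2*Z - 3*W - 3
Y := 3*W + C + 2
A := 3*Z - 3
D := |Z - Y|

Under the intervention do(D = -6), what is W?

do(D=-6) replaces the equation D := |Z - Y| with the constant D = -6.
W is not downstream of the intervention, so its value is determined by the original equations.
W = -2*Z + 3  [with Z=0]  = 3

3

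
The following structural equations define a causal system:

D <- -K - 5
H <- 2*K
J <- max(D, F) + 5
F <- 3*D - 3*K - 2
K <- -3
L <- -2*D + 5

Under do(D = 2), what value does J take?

Under do(D=2), the mechanism D <- -K - 5 is discarded; D is fixed at 2.
F = 3*D - 3*K - 2  [with D=2, K=-3]  = 13
J = max(D, F) + 5  [with D=2, F=13]  = 18

18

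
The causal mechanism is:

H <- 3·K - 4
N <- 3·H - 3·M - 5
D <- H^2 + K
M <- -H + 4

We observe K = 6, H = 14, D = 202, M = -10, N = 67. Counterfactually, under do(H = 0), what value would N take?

do(H=0) replaces the equation H <- 3·K - 4 with the constant H = 0.
M = -H + 4  [with H=0]  = 4
N = 3·H - 3·M - 5  [with H=0, M=4]  = -17

-17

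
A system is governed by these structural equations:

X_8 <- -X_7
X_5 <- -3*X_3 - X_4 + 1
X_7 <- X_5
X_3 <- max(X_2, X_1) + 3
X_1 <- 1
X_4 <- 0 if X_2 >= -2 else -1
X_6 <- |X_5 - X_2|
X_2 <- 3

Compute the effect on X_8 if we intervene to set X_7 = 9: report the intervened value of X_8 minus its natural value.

do(X_7=9) replaces the equation X_7 <- X_5 with the constant X_7 = 9.
X_8 = -X_7  [with X_7=9]  = -9
Without intervention: X_3 = max(X_2, X_1) + 3  [with X_2=3, X_1=1]  = 6; X_4 = 0 if X_2 >= -2 else -1  [with X_2=3]  = 0; X_5 = -3*X_3 - X_4 + 1  [with X_3=6, X_4=0]  = -17; X_7 = X_5  [with X_5=-17]  = -17; X_8 = -X_7  [with X_7=-17]  = 17.
Change = -9 − 17 = -26.

-26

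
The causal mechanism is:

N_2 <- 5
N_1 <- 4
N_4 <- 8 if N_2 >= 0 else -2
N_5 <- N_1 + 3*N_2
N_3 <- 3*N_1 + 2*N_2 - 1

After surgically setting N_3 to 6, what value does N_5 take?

19

do(N_3=6) replaces the equation N_3 <- 3*N_1 + 2*N_2 - 1 with the constant N_3 = 6.
N_5 is not downstream of the intervention, so its value is determined by the original equations.
N_5 = N_1 + 3*N_2  [with N_1=4, N_2=5]  = 19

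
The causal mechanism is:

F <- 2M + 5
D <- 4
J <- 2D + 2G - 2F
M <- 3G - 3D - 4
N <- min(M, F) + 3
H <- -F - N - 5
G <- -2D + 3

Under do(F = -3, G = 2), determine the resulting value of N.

-7

The joint intervention fixes F = -3, G = 2, removing each variable's own equation.
M = 3G - 3D - 4  [with G=2, D=4]  = -10
N = min(M, F) + 3  [with M=-10, F=-3]  = -7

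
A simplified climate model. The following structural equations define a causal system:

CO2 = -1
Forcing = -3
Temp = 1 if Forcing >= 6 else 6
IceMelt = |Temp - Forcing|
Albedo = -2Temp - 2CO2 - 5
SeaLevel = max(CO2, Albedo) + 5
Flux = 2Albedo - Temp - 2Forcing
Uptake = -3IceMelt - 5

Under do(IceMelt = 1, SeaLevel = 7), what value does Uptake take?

-8

Under do(IceMelt = 1, SeaLevel = 7), each intervened variable's structural equation is replaced by its fixed value.
Uptake = -3IceMelt - 5  [with IceMelt=1]  = -8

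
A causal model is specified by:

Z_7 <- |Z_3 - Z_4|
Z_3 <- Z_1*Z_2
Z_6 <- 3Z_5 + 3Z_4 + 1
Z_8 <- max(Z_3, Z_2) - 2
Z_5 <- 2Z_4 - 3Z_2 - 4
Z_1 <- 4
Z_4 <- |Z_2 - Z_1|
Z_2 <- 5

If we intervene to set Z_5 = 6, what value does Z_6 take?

22

The intervention breaks the incoming arrows to Z_5: Z_5 <- 2Z_4 - 3Z_2 - 4 no longer applies, and Z_5 = 6.
Z_4 = |Z_2 - Z_1|  [with Z_2=5, Z_1=4]  = 1
Z_6 = 3Z_5 + 3Z_4 + 1  [with Z_5=6, Z_4=1]  = 22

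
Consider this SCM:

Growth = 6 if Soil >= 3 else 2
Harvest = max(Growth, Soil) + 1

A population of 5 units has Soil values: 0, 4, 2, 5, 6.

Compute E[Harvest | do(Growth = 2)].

do(Growth=2) breaks Growth's dependence on Soil. With Growth=2 fixed, Harvest across the units is 3, 5, 3, 6, 7, mean 4.8.

4.8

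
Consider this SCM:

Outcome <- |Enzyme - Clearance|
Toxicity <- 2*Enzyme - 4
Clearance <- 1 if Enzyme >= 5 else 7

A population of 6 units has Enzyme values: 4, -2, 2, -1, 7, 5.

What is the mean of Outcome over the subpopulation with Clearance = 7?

Observing Clearance=7 restricts to units where Clearance's equation naturally yields 7: Enzyme ∈ {4, -2, 2, -1}. In that subpopulation Outcome = 3, 9, 5, 8, mean 6.25.

6.25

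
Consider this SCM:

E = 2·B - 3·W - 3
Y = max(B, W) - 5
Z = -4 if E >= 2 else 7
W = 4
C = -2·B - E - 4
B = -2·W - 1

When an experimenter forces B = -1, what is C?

Under do(B=-1), the mechanism B = -2·W - 1 is discarded; B is fixed at -1.
E = 2·B - 3·W - 3  [with B=-1, W=4]  = -17
C = -2·B - E - 4  [with B=-1, E=-17]  = 15

15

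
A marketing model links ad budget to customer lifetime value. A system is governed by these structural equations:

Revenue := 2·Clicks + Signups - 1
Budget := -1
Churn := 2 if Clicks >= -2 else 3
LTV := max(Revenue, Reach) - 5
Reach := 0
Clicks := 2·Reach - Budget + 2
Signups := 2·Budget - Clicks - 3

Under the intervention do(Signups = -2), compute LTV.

The intervention breaks the incoming arrows to Signups: Signups := 2·Budget - Clicks - 3 no longer applies, and Signups = -2.
Clicks = 2·Reach - Budget + 2  [with Reach=0, Budget=-1]  = 3
Revenue = 2·Clicks + Signups - 1  [with Clicks=3, Signups=-2]  = 3
LTV = max(Revenue, Reach) - 5  [with Revenue=3, Reach=0]  = -2

-2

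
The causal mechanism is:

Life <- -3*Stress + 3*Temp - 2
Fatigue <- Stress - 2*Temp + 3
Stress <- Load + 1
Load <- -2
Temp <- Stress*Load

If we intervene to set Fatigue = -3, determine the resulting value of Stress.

-1

The intervention breaks the incoming arrows to Fatigue: Fatigue <- Stress - 2*Temp + 3 no longer applies, and Fatigue = -3.
Since Stress is not a descendant of the intervened variable, it is unaffected.
Stress = Load + 1  [with Load=-2]  = -1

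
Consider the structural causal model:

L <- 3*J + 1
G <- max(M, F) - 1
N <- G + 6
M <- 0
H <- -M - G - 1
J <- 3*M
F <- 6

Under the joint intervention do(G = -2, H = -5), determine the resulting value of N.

Under do(G = -2, H = -5), each intervened variable's structural equation is replaced by its fixed value.
N = G + 6  [with G=-2]  = 4

4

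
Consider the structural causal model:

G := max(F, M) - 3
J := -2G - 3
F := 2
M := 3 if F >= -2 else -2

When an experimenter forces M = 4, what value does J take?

Under do(M=4), the mechanism M := 3 if F >= -2 else -2 is discarded; M is fixed at 4.
G = max(F, M) - 3  [with F=2, M=4]  = 1
J = -2G - 3  [with G=1]  = -5

-5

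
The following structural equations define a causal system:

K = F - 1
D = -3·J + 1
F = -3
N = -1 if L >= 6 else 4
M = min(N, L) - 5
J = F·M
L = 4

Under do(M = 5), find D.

46

Under do(M=5), the mechanism M = min(N, L) - 5 is discarded; M is fixed at 5.
J = F·M  [with F=-3, M=5]  = -15
D = -3·J + 1  [with J=-15]  = 46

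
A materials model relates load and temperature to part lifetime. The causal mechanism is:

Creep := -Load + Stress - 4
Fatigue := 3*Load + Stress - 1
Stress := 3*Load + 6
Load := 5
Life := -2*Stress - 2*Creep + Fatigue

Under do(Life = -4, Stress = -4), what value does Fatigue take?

Setting Life = -4, Stress = -4 by intervention discards those variables' equations.
Fatigue = 3*Load + Stress - 1  [with Load=5, Stress=-4]  = 10

10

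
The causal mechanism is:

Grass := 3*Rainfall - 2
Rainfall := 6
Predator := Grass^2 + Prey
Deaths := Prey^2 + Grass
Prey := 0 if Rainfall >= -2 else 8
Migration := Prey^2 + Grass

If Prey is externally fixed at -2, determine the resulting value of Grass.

16

Under do(Prey=-2), the mechanism Prey := 0 if Rainfall >= -2 else 8 is discarded; Prey is fixed at -2.
Since Grass is not a descendant of the intervened variable, it is unaffected.
Grass = 3*Rainfall - 2  [with Rainfall=6]  = 16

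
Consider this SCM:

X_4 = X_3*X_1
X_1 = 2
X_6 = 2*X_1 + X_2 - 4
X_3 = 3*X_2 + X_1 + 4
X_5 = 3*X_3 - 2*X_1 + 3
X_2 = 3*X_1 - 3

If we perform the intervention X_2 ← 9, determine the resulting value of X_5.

do(X_2=9) replaces the equation X_2 = 3*X_1 - 3 with the constant X_2 = 9.
X_3 = 3*X_2 + X_1 + 4  [with X_2=9, X_1=2]  = 33
X_5 = 3*X_3 - 2*X_1 + 3  [with X_3=33, X_1=2]  = 98

98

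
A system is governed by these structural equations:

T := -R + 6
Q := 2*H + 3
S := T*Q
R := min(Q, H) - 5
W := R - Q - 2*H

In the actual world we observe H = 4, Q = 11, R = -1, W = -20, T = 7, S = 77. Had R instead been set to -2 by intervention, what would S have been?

88

The intervention breaks the incoming arrows to R: R := min(Q, H) - 5 no longer applies, and R = -2.
Q = 2*H + 3  [with H=4]  = 11
T = -R + 6  [with R=-2]  = 8
S = T*Q  [with T=8, Q=11]  = 88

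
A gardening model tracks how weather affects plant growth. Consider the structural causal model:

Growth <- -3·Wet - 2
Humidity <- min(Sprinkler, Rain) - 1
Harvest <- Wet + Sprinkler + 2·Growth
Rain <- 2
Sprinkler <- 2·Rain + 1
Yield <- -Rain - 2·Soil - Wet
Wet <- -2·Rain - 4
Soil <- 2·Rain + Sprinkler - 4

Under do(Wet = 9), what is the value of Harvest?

-44

do(Wet=9) replaces the equation Wet <- -2·Rain - 4 with the constant Wet = 9.
Sprinkler = 2·Rain + 1  [with Rain=2]  = 5
Growth = -3·Wet - 2  [with Wet=9]  = -29
Harvest = Wet + Sprinkler + 2·Growth  [with Wet=9, Sprinkler=5, Growth=-29]  = -44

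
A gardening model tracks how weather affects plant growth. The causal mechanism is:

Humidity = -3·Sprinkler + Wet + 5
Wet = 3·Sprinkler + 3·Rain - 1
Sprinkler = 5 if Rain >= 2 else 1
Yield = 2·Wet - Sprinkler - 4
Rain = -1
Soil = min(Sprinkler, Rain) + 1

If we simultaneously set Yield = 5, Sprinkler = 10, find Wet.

Under do(Yield = 5, Sprinkler = 10), each intervened variable's structural equation is replaced by its fixed value.
Wet = 3·Sprinkler + 3·Rain - 1  [with Sprinkler=10, Rain=-1]  = 26

26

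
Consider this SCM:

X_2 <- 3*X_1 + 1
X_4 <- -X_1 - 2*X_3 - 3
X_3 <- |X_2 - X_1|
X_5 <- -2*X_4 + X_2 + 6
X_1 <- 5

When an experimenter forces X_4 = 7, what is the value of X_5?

8

Intervening sets X_4 = 7 and removes its equation (X_4 <- -X_1 - 2*X_3 - 3).
X_2 = 3*X_1 + 1  [with X_1=5]  = 16
X_5 = -2*X_4 + X_2 + 6  [with X_4=7, X_2=16]  = 8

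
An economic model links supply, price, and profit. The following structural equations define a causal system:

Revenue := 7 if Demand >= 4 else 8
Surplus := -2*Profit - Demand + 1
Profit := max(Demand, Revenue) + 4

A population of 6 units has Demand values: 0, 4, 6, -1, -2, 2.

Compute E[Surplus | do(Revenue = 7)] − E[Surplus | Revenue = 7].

3.5

Every unit gets Revenue=7 under the intervention. Surplus values become -21, -25, -27, -20, -19, -23; E[Surplus|do(Revenue=7)] = -22.5.
E[Surplus|Revenue=7] averages over only the 2 units with Revenue=7 (Demand = 4, 6): Surplus = -25, -27, mean -26.
Difference = -22.5 − (-26) = 3.5.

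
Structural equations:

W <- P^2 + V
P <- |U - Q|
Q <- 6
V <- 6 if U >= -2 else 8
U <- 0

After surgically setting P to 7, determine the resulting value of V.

Under do(P=7), the mechanism P <- |U - Q| is discarded; P is fixed at 7.
Since V is not a descendant of the intervened variable, it is unaffected.
V = 6 if U >= -2 else 8  [with U=0]  = 6

6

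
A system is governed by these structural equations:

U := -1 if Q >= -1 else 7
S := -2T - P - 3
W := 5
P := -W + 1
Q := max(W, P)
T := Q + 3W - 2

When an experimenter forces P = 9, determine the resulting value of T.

Under do(P=9), the mechanism P := -W + 1 is discarded; P is fixed at 9.
Q = max(W, P)  [with W=5, P=9]  = 9
T = Q + 3W - 2  [with Q=9, W=5]  = 22

22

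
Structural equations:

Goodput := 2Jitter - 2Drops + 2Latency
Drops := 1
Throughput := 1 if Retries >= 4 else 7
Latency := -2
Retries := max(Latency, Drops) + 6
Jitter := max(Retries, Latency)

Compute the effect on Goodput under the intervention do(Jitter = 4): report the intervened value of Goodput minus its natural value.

-6

Under do(Jitter=4), the mechanism Jitter := max(Retries, Latency) is discarded; Jitter is fixed at 4.
Goodput = 2Jitter - 2Drops + 2Latency  [with Jitter=4, Drops=1, Latency=-2]  = 2
Without intervention: Retries = max(Latency, Drops) + 6  [with Latency=-2, Drops=1]  = 7; Jitter = max(Retries, Latency)  [with Retries=7, Latency=-2]  = 7; Goodput = 2Jitter - 2Drops + 2Latency  [with Jitter=7, Drops=1, Latency=-2]  = 8.
Change = 2 − 8 = -6.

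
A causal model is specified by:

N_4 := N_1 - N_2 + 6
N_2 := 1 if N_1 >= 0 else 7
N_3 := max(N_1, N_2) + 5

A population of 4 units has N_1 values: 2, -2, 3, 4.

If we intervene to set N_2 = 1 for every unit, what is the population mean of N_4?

6.75

do(N_2=1) breaks N_2's dependence on N_1. With N_2=1 fixed, N_4 across the units is 7, 3, 8, 9, mean 6.75.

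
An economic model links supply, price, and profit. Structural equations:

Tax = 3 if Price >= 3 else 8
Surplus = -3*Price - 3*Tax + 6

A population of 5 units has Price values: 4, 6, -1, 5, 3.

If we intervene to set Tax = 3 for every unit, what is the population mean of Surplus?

The intervention sets Tax=3 in all 5 units regardless of Price. Recomputing Surplus per unit gives -15, -21, 0, -18, -12; average -13.2.

-13.2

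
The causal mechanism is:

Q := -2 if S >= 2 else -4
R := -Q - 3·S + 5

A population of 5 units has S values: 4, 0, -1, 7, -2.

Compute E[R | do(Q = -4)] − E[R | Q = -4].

-7.8

do(Q=-4) breaks Q's dependence on S. With Q=-4 fixed, R across the units is -3, 9, 12, -12, 15, mean 4.2.
Conditioning on Q=-4 selects the 3 unit(s) with S ∈ {0, -1, -2}. Their R values: 9, 12, 15. Mean = 12.
Difference = 4.2 − 12 = -7.8.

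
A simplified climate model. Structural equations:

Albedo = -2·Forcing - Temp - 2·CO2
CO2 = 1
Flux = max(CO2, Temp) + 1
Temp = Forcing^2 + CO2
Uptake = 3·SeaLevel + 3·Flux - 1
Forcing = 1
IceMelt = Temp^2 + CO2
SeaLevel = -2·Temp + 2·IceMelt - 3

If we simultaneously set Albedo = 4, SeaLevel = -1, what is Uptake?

Setting Albedo = 4, SeaLevel = -1 by intervention discards those variables' equations.
Temp = Forcing^2 + CO2  [with Forcing=1, CO2=1]  = 2
Flux = max(CO2, Temp) + 1  [with CO2=1, Temp=2]  = 3
Uptake = 3·SeaLevel + 3·Flux - 1  [with SeaLevel=-1, Flux=3]  = 5

5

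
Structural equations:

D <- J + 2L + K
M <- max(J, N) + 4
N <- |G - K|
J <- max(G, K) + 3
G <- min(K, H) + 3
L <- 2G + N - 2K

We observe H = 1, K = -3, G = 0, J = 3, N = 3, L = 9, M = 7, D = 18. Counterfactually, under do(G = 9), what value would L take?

36

The intervention breaks the incoming arrows to G: G <- min(K, H) + 3 no longer applies, and G = 9.
N = |G - K|  [with G=9, K=-3]  = 12
L = 2G + N - 2K  [with G=9, N=12, K=-3]  = 36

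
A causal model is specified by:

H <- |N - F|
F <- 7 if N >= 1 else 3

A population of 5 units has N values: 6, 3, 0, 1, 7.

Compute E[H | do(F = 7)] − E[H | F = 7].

0.85

The intervention sets F=7 in all 5 units regardless of N. Recomputing H per unit gives 1, 4, 7, 6, 0; average 3.6.
Observing F=7 restricts to units where F's equation naturally yields 7: N ∈ {6, 3, 1, 7}. In that subpopulation H = 1, 4, 6, 0, mean 2.75.
Difference = 3.6 − 2.75 = 0.85.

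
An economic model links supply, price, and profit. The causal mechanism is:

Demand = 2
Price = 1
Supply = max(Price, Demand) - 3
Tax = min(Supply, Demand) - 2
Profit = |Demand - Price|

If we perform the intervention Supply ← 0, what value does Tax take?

The intervention breaks the incoming arrows to Supply: Supply = max(Price, Demand) - 3 no longer applies, and Supply = 0.
Tax = min(Supply, Demand) - 2  [with Supply=0, Demand=2]  = -2

-2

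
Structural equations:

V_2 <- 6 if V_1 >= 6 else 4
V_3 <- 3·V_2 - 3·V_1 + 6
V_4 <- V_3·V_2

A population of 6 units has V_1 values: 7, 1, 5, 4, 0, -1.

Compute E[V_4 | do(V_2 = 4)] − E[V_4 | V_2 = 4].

-10.4

The intervention sets V_2=4 in all 6 units regardless of V_1. Recomputing V_4 per unit gives -12, 60, 12, 24, 72, 84; average 40.
Observing V_2=4 restricts to units where V_2's equation naturally yields 4: V_1 ∈ {1, 5, 4, 0, -1}. In that subpopulation V_4 = 60, 12, 24, 72, 84, mean 50.4.
Difference = 40 − 50.4 = -10.4.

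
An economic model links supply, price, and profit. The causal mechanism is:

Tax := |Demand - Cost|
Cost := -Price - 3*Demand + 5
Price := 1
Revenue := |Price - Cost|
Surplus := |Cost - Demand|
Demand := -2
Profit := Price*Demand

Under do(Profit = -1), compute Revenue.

do(Profit=-1) replaces the equation Profit := Price*Demand with the constant Profit = -1.
No directed path runs from Profit to Revenue, so Revenue keeps its natural value.
Cost = -Price - 3*Demand + 5  [with Price=1, Demand=-2]  = 10
Revenue = |Price - Cost|  [with Price=1, Cost=10]  = 9

9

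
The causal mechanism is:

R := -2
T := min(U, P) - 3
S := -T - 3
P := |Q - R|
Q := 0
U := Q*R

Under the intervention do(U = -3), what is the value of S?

3

Under do(U=-3), the mechanism U := Q*R is discarded; U is fixed at -3.
P = |Q - R|  [with Q=0, R=-2]  = 2
T = min(U, P) - 3  [with U=-3, P=2]  = -6
S = -T - 3  [with T=-6]  = 3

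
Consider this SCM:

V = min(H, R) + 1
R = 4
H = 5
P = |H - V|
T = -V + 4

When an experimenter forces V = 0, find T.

do(V=0) replaces the equation V = min(H, R) + 1 with the constant V = 0.
T = -V + 4  [with V=0]  = 4

4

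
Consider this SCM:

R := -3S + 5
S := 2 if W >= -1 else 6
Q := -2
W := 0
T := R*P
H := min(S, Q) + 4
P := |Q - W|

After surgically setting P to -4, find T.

The intervention breaks the incoming arrows to P: P := |Q - W| no longer applies, and P = -4.
S = 2 if W >= -1 else 6  [with W=0]  = 2
R = -3S + 5  [with S=2]  = -1
T = R*P  [with R=-1, P=-4]  = 4

4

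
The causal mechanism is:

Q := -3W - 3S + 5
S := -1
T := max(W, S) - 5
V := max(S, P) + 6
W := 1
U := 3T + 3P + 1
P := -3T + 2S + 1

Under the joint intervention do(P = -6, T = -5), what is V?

5

The joint intervention fixes P = -6, T = -5, removing each variable's own equation.
V = max(S, P) + 6  [with S=-1, P=-6]  = 5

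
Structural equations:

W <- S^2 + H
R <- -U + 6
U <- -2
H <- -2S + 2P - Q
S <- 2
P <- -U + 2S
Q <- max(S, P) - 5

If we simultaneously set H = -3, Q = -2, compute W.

1

Under do(H = -3, Q = -2), each intervened variable's structural equation is replaced by its fixed value.
W = S^2 + H  [with S=2, H=-3]  = 1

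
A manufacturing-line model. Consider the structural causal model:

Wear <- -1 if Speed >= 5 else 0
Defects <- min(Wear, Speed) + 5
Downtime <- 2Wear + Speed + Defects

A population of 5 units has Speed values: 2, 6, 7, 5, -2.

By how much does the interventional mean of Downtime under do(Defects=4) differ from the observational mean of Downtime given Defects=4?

Under do(Defects=4), Defects's equation is replaced by Defects=4 for every unit. Per-unit Downtime: 6, 8, 9, 7, 2. Mean = 6.4.
Observing Defects=4 restricts to units where Defects's equation naturally yields 4: Speed ∈ {6, 7, 5}. In that subpopulation Downtime = 8, 9, 7, mean 8.
Difference = 6.4 − 8 = -1.6.

-1.6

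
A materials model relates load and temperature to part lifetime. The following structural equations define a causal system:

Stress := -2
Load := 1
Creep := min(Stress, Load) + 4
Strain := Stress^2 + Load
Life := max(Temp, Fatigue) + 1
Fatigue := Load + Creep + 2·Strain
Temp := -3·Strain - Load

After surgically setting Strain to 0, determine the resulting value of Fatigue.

The intervention breaks the incoming arrows to Strain: Strain := Stress^2 + Load no longer applies, and Strain = 0.
Creep = min(Stress, Load) + 4  [with Stress=-2, Load=1]  = 2
Fatigue = Load + Creep + 2·Strain  [with Load=1, Creep=2, Strain=0]  = 3

3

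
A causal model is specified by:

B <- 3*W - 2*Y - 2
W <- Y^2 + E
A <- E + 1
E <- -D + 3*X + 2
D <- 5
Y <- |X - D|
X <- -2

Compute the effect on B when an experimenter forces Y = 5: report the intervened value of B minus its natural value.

The intervention breaks the incoming arrows to Y: Y <- |X - D| no longer applies, and Y = 5.
E = -D + 3*X + 2  [with D=5, X=-2]  = -9
W = Y^2 + E  [with Y=5, E=-9]  = 16
B = 3*W - 2*Y - 2  [with W=16, Y=5]  = 36
Without intervention: Y = |X - D|  [with X=-2, D=5]  = 7; E = -D + 3*X + 2  [with D=5, X=-2]  = -9; W = Y^2 + E  [with Y=7, E=-9]  = 40; B = 3*W - 2*Y - 2  [with W=40, Y=7]  = 104.
Change = 36 − 104 = -68.

-68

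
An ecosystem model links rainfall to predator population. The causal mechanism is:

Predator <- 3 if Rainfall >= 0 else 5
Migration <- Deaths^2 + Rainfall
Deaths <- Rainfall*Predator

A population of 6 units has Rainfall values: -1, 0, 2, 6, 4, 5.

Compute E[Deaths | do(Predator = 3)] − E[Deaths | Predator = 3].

-2.2

do(Predator=3) breaks Predator's dependence on Rainfall. With Predator=3 fixed, Deaths across the units is -3, 0, 6, 18, 12, 15, mean 8.
Conditioning on Predator=3 selects the 5 unit(s) with Rainfall ∈ {0, 2, 6, 4, 5}. Their Deaths values: 0, 6, 18, 12, 15. Mean = 10.2.
Difference = 8 − 10.2 = -2.2.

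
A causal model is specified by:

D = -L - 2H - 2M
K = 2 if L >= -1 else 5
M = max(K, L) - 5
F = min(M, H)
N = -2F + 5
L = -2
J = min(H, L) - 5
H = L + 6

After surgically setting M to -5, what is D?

4

do(M=-5) replaces the equation M = max(K, L) - 5 with the constant M = -5.
H = L + 6  [with L=-2]  = 4
D = -L - 2H - 2M  [with L=-2, H=4, M=-5]  = 4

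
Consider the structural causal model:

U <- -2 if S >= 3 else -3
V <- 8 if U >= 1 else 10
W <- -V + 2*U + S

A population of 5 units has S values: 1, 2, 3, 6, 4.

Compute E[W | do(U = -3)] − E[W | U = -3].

1.7

do(U=-3) breaks U's dependence on S. With U=-3 fixed, W across the units is -15, -14, -13, -10, -12, mean -12.8.
E[W|U=-3] averages over only the 2 units with U=-3 (S = 1, 2): W = -15, -14, mean -14.5.
Difference = -12.8 − (-14.5) = 1.7.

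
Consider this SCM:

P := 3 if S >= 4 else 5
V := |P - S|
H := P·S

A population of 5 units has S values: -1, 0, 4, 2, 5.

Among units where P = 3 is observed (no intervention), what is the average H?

E[H|P=3] averages over only the 2 units with P=3 (S = 4, 5): H = 12, 15, mean 13.5.

13.5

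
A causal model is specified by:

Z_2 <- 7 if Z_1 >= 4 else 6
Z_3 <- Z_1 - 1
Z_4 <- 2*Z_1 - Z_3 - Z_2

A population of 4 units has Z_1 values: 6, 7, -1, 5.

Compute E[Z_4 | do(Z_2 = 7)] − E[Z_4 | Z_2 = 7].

do(Z_2=7) breaks Z_2's dependence on Z_1. With Z_2=7 fixed, Z_4 across the units is 0, 1, -7, -1, mean -1.75.
E[Z_4|Z_2=7] averages over only the 3 units with Z_2=7 (Z_1 = 6, 7, 5): Z_4 = 0, 1, -1, mean 0.
Difference = -1.75 − 0 = -1.75.

-1.75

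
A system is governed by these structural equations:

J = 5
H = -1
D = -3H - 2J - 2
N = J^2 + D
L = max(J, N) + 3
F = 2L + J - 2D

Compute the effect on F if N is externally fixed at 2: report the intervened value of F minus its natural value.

-22

Under do(N=2), the mechanism N = J^2 + D is discarded; N is fixed at 2.
D = -3H - 2J - 2  [with H=-1, J=5]  = -9
L = max(J, N) + 3  [with J=5, N=2]  = 8
F = 2L + J - 2D  [with L=8, J=5, D=-9]  = 39
Without intervention: D = -3H - 2J - 2  [with H=-1, J=5]  = -9; N = J^2 + D  [with J=5, D=-9]  = 16; L = max(J, N) + 3  [with J=5, N=16]  = 19; F = 2L + J - 2D  [with L=19, J=5, D=-9]  = 61.
Change = 39 − 61 = -22.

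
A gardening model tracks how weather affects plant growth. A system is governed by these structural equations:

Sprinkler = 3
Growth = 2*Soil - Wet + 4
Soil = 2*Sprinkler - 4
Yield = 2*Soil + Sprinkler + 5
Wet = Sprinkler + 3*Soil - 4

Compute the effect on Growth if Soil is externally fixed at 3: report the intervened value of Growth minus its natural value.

Under do(Soil=3), the mechanism Soil = 2*Sprinkler - 4 is discarded; Soil is fixed at 3.
Wet = Sprinkler + 3*Soil - 4  [with Sprinkler=3, Soil=3]  = 8
Growth = 2*Soil - Wet + 4  [with Soil=3, Wet=8]  = 2
Without intervention: Soil = 2*Sprinkler - 4  [with Sprinkler=3]  = 2; Wet = Sprinkler + 3*Soil - 4  [with Sprinkler=3, Soil=2]  = 5; Growth = 2*Soil - Wet + 4  [with Soil=2, Wet=5]  = 3.
Change = 2 − 3 = -1.

-1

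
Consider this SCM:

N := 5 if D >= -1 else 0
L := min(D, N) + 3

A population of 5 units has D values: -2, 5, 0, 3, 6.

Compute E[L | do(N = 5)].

The intervention sets N=5 in all 5 units regardless of D. Recomputing L per unit gives 1, 8, 3, 6, 8; average 5.2.

5.2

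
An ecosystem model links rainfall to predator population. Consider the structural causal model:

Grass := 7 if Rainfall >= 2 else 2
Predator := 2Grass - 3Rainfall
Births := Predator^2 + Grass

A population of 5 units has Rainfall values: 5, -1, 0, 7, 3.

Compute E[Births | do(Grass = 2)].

Under do(Grass=2), Grass's equation is replaced by Grass=2 for every unit. Per-unit Births: 123, 51, 18, 291, 27. Mean = 102.

102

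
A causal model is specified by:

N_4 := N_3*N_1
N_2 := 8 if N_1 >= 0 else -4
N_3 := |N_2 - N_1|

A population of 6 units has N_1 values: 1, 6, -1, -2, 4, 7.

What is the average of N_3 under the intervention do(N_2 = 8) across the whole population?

5.5

Under do(N_2=8), N_2's equation is replaced by N_2=8 for every unit. Per-unit N_3: 7, 2, 9, 10, 4, 1. Mean = 5.5.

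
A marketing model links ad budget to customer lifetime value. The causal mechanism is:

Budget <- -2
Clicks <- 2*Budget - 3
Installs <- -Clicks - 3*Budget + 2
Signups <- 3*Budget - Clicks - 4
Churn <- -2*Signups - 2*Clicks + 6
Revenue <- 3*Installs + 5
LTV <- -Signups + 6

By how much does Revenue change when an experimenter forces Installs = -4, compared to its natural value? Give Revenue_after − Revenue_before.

The intervention breaks the incoming arrows to Installs: Installs <- -Clicks - 3*Budget + 2 no longer applies, and Installs = -4.
Revenue = 3*Installs + 5  [with Installs=-4]  = -7
Without intervention: Clicks = 2*Budget - 3  [with Budget=-2]  = -7; Installs = -Clicks - 3*Budget + 2  [with Clicks=-7, Budget=-2]  = 15; Revenue = 3*Installs + 5  [with Installs=15]  = 50.
Change = -7 − 50 = -57.

-57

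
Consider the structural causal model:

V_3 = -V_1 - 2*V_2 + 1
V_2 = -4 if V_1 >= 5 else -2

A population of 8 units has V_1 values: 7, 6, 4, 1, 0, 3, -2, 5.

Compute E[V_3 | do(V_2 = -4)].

The intervention sets V_2=-4 in all 8 units regardless of V_1. Recomputing V_3 per unit gives 2, 3, 5, 8, 9, 6, 11, 4; average 6.

6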